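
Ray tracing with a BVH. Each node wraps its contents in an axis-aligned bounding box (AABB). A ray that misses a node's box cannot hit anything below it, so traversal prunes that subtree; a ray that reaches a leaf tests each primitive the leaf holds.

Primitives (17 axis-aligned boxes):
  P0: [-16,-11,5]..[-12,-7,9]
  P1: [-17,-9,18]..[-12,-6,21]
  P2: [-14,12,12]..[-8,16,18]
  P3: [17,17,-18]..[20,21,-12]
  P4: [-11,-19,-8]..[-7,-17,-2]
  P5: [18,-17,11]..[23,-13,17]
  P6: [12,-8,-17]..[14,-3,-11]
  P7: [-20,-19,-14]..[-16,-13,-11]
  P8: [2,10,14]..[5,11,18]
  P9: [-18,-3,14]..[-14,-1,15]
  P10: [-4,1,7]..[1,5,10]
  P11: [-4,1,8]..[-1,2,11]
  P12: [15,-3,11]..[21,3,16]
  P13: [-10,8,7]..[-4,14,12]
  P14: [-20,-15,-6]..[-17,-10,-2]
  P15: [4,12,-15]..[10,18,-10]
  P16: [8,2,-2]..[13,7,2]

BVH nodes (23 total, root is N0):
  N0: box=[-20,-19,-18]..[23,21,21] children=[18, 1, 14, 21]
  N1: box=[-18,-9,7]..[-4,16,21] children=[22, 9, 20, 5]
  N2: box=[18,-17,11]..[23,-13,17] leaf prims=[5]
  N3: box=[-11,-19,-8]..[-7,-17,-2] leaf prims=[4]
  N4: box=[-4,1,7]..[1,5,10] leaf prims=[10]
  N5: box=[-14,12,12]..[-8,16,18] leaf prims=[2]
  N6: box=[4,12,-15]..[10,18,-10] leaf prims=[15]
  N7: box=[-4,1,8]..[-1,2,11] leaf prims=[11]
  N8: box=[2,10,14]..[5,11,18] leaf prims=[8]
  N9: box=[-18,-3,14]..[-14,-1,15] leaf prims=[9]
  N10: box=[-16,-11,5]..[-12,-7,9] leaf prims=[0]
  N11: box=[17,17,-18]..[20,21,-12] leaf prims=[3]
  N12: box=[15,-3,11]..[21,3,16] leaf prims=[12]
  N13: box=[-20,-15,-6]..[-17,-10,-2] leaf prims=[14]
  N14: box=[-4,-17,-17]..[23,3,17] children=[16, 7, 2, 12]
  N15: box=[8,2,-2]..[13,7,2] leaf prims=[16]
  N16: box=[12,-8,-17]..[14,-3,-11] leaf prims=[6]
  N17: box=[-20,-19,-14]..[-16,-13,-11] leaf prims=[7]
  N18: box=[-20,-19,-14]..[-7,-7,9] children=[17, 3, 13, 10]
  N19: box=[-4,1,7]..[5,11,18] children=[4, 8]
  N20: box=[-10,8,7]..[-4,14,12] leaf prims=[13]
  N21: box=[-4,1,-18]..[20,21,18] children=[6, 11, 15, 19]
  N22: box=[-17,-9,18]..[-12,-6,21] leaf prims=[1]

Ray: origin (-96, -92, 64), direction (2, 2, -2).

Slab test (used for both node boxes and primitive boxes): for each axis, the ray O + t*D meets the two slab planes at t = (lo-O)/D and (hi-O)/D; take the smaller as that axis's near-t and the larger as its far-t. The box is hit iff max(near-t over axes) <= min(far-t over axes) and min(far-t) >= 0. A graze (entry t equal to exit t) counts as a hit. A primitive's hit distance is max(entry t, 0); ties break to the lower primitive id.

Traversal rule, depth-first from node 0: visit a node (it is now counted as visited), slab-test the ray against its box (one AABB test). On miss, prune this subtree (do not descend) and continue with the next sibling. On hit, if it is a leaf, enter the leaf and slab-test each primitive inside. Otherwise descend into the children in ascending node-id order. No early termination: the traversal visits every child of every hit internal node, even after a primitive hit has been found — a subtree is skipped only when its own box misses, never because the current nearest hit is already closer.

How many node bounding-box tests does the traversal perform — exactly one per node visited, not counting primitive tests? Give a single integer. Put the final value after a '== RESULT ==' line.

Traverse from the root:
N0 x:[38,119/2] y:[73/2,113/2] z:[43/2,41] -> hit [38,41], descend [1, 14, 18, 21]
  N1 x:[39,46] y:[83/2,54] z:[43/2,57/2] -> miss, prune
  N14 x:[46,119/2] y:[75/2,95/2] z:[47/2,81/2] -> miss, prune
  N18 x:[38,89/2] y:[73/2,85/2] z:[55/2,39] -> hit [38,39], descend [3, 10, 13, 17]
    N3 x:[85/2,89/2] y:[73/2,75/2] z:[33,36] -> miss, prune
    N10 x:[40,42] y:[81/2,85/2] z:[55/2,59/2] -> miss, prune
    N13 x:[38,79/2] y:[77/2,41] z:[33,35] -> miss, prune
    N17 x:[38,40] y:[73/2,79/2] z:[75/2,39] -> hit [38,39] leaf, test {P7@t=38}
  N21 x:[46,58] y:[93/2,113/2] z:[23,41] -> miss, prune

9 AABB tests over nodes [0, 1, 14, 18, 3, 10, 13, 17, 21]; 1 leaf entered; closest P7.

== RESULT ==
9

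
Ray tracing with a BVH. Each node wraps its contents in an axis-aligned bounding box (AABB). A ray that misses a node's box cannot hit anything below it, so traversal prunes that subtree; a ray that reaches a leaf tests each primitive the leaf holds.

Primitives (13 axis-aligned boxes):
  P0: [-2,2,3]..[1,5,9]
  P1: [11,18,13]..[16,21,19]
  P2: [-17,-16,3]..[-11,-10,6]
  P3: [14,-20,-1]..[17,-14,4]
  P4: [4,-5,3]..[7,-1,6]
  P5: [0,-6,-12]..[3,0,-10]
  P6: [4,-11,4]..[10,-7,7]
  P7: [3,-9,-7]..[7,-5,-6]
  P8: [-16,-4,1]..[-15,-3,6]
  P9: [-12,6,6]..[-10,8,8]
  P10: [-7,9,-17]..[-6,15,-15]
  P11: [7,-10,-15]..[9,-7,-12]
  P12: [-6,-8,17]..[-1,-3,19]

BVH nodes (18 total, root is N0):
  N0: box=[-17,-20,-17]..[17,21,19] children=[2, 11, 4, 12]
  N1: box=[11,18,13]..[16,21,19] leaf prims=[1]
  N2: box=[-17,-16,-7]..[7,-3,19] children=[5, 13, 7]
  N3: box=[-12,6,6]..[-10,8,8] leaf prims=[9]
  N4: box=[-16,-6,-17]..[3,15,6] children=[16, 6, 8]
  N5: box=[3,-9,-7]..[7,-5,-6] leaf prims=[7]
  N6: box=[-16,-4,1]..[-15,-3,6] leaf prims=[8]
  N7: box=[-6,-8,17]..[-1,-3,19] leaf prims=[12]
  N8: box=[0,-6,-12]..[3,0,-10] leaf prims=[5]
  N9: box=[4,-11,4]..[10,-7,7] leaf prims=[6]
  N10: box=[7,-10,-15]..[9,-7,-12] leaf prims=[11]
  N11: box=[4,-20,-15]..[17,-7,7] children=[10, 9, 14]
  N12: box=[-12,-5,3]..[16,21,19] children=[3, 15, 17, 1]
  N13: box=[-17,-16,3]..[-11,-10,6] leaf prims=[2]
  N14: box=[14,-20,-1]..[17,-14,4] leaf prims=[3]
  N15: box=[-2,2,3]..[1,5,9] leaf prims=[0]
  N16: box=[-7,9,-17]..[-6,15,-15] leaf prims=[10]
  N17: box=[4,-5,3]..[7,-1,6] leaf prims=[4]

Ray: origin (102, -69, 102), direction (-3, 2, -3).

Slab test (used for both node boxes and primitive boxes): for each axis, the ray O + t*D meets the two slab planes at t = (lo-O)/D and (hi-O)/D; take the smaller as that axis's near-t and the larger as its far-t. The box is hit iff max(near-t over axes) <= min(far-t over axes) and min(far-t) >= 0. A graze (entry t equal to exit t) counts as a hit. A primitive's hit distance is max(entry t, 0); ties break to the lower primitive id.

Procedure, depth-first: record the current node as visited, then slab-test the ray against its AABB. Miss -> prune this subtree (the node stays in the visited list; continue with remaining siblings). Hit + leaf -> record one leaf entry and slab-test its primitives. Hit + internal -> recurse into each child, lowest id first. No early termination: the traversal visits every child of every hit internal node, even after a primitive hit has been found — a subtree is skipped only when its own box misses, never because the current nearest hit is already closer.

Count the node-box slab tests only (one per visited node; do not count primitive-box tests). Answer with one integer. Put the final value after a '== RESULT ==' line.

Traverse from the root:
N0 x:[85/3,119/3] y:[49/2,45] z:[83/3,119/3] -> hit [85/3,119/3], descend [2, 4, 11, 12]
  N2 x:[95/3,119/3] y:[53/2,33] z:[83/3,109/3] -> hit [95/3,33], descend [5, 7, 13]
    N5 x:[95/3,33] y:[30,32] z:[36,109/3] -> miss, prune
    N7 x:[103/3,36] y:[61/2,33] z:[83/3,85/3] -> miss, prune
    N13 x:[113/3,119/3] y:[53/2,59/2] z:[32,33] -> miss, prune
  N4 x:[33,118/3] y:[63/2,42] z:[32,119/3] -> hit [33,118/3], descend [6, 8, 16]
    N6 x:[39,118/3] y:[65/2,33] z:[32,101/3] -> miss, prune
    N8 x:[33,34] y:[63/2,69/2] z:[112/3,38] -> miss, prune
    N16 x:[36,109/3] y:[39,42] z:[39,119/3] -> miss, prune
  N11 x:[85/3,98/3] y:[49/2,31] z:[95/3,39] -> miss, prune
  N12 x:[86/3,38] y:[32,45] z:[83/3,33] -> hit [32,33], descend [1, 3, 15, 17]
    N1 x:[86/3,91/3] y:[87/2,45] z:[83/3,89/3] -> miss, prune
    N3 x:[112/3,38] y:[75/2,77/2] z:[94/3,32] -> miss, prune
    N15 x:[101/3,104/3] y:[71/2,37] z:[31,33] -> miss, prune
    N17 x:[95/3,98/3] y:[32,34] z:[32,33] -> hit [32,98/3] leaf, test {P4@t=32}

Summary -> nodes [0, 2, 5, 7, 13, 4, 6, 8, 16, 11, 12, 1, 3, 15, 17]; box-tests=15; leaf-entries=1; first=P4

== RESULT ==
15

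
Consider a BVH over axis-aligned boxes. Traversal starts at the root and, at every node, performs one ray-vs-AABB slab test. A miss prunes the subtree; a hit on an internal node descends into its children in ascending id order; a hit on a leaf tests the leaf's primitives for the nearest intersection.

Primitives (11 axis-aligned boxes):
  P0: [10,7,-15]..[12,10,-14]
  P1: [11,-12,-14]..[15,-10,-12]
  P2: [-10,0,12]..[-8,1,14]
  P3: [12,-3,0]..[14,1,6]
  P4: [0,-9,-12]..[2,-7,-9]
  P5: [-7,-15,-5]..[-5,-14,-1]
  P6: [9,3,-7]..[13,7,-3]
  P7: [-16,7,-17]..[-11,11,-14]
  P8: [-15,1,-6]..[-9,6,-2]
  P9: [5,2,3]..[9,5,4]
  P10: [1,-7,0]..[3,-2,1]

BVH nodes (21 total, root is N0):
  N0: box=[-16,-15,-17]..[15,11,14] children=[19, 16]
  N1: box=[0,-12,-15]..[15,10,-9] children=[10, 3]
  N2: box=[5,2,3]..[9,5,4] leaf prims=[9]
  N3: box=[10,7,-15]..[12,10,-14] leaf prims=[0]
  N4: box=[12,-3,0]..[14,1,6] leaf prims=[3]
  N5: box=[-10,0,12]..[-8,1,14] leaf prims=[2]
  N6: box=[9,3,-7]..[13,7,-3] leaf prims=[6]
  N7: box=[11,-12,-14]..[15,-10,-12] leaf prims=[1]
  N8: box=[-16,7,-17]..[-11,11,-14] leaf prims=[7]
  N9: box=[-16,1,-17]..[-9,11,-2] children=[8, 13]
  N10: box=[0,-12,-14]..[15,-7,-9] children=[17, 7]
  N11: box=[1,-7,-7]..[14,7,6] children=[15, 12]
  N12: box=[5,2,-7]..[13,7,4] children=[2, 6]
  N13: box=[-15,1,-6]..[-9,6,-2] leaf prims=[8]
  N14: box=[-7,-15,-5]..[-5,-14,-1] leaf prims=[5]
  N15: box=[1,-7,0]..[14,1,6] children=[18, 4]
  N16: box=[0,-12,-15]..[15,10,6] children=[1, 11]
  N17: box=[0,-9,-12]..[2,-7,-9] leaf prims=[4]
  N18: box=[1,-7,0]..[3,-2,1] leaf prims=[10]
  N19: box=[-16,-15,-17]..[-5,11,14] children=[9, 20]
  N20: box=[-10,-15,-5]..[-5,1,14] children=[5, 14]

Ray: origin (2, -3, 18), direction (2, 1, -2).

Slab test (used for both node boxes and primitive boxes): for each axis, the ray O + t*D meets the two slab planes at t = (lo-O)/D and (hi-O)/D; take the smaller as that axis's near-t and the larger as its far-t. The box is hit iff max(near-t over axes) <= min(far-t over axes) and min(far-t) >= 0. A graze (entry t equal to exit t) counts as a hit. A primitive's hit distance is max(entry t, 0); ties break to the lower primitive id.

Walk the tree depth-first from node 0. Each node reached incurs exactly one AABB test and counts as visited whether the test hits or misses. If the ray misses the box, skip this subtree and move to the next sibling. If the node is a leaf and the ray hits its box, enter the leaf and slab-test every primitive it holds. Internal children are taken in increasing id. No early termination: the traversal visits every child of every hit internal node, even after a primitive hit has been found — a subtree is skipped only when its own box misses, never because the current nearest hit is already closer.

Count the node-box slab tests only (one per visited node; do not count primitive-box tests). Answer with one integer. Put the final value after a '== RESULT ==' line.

Traverse from the root:
N0 x:[-9,13/2] y:[-12,14] z:[2,35/2] -> hit [2,13/2], descend [16, 19]
  N16 x:[-1,13/2] y:[-9,13] z:[6,33/2] -> hit [6,13/2], descend [1, 11]
    N1 x:[-1,13/2] y:[-9,13] z:[27/2,33/2] -> miss, prune
    N11 x:[-1/2,6] y:[-4,10] z:[6,25/2] -> hit [6,6], descend [12, 15]
      N12 x:[3/2,11/2] y:[5,10] z:[7,25/2] -> miss, prune
      N15 x:[-1/2,6] y:[-4,4] z:[6,9] -> miss, prune
  N19 x:[-9,-7/2] y:[-12,14] z:[2,35/2] -> miss, prune

order=[0, 16, 1, 11, 12, 15, 19]  |boxes|=7  |leaves|=0  hit=miss

== RESULT ==
7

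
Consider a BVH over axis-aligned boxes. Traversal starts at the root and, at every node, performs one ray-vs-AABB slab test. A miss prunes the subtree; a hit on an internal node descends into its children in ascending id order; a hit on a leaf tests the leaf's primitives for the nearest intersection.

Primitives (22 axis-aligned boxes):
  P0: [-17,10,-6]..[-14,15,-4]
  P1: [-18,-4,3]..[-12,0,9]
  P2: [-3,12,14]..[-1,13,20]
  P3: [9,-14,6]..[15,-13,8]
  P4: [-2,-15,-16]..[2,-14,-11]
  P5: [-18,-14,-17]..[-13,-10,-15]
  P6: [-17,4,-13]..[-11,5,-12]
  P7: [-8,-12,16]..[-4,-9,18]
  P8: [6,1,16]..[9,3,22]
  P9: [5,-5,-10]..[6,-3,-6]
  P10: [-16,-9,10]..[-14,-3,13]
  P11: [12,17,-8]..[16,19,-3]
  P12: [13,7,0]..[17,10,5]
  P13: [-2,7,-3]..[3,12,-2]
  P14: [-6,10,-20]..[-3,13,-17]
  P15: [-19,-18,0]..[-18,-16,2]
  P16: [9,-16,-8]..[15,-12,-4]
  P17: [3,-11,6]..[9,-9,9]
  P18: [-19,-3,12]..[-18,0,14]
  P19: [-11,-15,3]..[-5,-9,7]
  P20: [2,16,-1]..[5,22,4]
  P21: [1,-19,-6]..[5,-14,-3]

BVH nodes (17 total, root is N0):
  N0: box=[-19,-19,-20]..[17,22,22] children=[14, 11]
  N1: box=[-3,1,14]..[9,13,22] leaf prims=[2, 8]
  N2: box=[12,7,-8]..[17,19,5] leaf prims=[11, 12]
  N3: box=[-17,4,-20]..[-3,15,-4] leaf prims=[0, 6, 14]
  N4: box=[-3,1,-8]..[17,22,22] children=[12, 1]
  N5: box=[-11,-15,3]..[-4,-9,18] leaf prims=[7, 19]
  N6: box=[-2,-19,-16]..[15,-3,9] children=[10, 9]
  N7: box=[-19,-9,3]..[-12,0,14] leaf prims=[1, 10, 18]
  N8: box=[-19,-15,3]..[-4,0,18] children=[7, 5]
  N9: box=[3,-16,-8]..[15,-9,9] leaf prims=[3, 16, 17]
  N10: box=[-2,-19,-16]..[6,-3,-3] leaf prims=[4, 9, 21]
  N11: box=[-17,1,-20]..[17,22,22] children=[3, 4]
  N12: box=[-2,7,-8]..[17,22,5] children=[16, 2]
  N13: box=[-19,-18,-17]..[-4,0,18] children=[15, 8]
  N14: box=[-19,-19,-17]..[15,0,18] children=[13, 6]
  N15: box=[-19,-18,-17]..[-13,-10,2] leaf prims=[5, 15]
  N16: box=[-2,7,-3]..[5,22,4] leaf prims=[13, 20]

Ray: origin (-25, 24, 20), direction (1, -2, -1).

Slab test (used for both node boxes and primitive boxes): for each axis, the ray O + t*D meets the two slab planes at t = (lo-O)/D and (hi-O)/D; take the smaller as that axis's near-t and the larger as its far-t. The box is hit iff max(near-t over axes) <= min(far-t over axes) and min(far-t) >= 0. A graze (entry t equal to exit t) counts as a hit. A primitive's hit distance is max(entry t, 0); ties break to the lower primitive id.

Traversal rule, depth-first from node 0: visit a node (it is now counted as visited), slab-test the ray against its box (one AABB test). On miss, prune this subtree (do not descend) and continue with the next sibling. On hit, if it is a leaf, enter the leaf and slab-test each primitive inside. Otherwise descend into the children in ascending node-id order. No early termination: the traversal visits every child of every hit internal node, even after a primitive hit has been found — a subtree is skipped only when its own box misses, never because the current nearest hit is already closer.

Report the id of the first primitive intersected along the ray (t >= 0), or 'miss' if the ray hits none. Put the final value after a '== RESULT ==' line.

Traverse from the root:
N0 x:[6,42] y:[1,43/2] z:[-2,40] -> hit [6,43/2], descend [11, 14]
  N11 x:[8,42] y:[1,23/2] z:[-2,40] -> hit [8,23/2], descend [3, 4]
    N3 x:[8,22] y:[9/2,10] z:[24,40] -> miss, prune
    N4 x:[22,42] y:[1,23/2] z:[-2,28] -> miss, prune
  N14 x:[6,40] y:[12,43/2] z:[2,37] -> hit [12,43/2], descend [6, 13]
    N6 x:[23,40] y:[27/2,43/2] z:[11,36] -> miss, prune
    N13 x:[6,21] y:[12,21] z:[2,37] -> hit [12,21], descend [8, 15]
      N8 x:[6,21] y:[12,39/2] z:[2,17] -> hit [12,17], descend [5, 7]
        N5 x:[14,21] y:[33/2,39/2] z:[2,17] -> hit [33/2,17] leaf, test {P7(miss), P19@t=33/2}
        N7 x:[6,13] y:[12,33/2] z:[6,17] -> hit [12,13] leaf, test {P1@t=12, P10(miss), P18(miss)}
      N15 x:[6,12] y:[17,21] z:[18,37] -> miss, prune

11 AABB tests over nodes [0, 11, 3, 4, 14, 6, 13, 8, 5, 7, 15]; 2 leaves entered; closest P1.

== RESULT ==
1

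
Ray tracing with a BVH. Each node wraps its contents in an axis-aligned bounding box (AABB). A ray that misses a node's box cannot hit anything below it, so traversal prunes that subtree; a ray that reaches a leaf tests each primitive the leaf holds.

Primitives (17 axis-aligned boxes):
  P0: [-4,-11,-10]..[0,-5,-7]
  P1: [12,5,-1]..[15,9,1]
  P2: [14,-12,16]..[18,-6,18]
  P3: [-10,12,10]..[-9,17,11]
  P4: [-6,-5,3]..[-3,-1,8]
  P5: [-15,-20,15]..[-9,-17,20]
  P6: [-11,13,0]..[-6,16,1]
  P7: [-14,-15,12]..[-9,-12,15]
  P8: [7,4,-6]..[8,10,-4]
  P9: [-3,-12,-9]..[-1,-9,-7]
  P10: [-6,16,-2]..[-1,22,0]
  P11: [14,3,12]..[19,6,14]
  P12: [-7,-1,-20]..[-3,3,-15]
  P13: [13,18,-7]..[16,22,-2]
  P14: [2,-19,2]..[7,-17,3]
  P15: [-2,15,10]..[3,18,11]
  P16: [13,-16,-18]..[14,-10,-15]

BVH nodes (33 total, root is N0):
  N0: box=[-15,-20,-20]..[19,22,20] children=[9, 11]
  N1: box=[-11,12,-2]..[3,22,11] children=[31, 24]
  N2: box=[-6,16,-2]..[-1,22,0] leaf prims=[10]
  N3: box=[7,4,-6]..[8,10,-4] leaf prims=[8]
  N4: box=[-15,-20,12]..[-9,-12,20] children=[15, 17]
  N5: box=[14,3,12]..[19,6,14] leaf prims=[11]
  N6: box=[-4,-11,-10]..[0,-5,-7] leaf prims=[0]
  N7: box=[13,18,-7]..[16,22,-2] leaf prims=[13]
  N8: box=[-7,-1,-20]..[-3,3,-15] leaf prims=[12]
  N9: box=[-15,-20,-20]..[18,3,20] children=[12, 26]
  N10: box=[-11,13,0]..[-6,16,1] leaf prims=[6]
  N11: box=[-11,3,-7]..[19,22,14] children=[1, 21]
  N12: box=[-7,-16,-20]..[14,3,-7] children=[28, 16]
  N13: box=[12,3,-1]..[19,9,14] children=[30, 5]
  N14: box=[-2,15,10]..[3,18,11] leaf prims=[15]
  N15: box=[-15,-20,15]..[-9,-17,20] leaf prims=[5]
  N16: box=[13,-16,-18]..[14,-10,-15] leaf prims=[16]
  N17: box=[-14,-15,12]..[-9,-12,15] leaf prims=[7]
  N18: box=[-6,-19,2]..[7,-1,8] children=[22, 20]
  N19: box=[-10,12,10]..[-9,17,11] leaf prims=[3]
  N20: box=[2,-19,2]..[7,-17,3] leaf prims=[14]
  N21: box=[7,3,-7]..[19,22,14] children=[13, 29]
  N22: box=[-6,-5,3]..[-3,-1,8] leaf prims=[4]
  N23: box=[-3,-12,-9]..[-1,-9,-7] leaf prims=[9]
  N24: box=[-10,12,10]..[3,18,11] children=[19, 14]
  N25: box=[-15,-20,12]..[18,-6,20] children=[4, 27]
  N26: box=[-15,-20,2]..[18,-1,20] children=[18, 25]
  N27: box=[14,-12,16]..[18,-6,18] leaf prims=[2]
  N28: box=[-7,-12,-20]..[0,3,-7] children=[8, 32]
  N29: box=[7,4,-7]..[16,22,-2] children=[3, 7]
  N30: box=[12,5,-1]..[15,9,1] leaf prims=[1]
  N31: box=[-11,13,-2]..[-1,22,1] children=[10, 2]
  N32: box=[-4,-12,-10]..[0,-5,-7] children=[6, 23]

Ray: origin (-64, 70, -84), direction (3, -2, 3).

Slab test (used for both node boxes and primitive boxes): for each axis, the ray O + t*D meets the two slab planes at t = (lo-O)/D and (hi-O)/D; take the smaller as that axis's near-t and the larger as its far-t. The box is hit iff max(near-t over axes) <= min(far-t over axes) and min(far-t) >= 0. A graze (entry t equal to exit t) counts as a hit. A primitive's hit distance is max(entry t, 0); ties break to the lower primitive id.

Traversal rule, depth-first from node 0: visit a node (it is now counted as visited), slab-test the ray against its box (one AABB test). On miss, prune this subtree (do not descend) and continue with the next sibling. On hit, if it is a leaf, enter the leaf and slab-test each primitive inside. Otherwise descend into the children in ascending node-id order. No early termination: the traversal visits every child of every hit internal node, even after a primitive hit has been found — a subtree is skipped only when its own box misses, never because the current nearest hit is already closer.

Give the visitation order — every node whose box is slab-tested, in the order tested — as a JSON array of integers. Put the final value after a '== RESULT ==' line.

Traverse from the root:
N0 x:[49/3,83/3] y:[24,45] z:[64/3,104/3] -> hit [24,83/3], descend [9, 11]
  N9 x:[49/3,82/3] y:[67/2,45] z:[64/3,104/3] -> miss, prune
  N11 x:[53/3,83/3] y:[24,67/2] z:[77/3,98/3] -> hit [77/3,83/3], descend [1, 21]
    N1 x:[53/3,67/3] y:[24,29] z:[82/3,95/3] -> miss, prune
    N21 x:[71/3,83/3] y:[24,67/2] z:[77/3,98/3] -> hit [77/3,83/3], descend [13, 29]
      N13 x:[76/3,83/3] y:[61/2,67/2] z:[83/3,98/3] -> miss, prune
      N29 x:[71/3,80/3] y:[24,33] z:[77/3,82/3] -> hit [77/3,80/3], descend [3, 7]
        N3 x:[71/3,24] y:[30,33] z:[26,80/3] -> miss, prune
        N7 x:[77/3,80/3] y:[24,26] z:[77/3,82/3] -> hit [77/3,26] leaf, test {P13@t=77/3}

Visited [0, 9, 11, 1, 21, 13, 29, 3, 7]. Tests: 9 box, 1 leaf. Nearest: P13.

== RESULT ==
[0, 9, 11, 1, 21, 13, 29, 3, 7]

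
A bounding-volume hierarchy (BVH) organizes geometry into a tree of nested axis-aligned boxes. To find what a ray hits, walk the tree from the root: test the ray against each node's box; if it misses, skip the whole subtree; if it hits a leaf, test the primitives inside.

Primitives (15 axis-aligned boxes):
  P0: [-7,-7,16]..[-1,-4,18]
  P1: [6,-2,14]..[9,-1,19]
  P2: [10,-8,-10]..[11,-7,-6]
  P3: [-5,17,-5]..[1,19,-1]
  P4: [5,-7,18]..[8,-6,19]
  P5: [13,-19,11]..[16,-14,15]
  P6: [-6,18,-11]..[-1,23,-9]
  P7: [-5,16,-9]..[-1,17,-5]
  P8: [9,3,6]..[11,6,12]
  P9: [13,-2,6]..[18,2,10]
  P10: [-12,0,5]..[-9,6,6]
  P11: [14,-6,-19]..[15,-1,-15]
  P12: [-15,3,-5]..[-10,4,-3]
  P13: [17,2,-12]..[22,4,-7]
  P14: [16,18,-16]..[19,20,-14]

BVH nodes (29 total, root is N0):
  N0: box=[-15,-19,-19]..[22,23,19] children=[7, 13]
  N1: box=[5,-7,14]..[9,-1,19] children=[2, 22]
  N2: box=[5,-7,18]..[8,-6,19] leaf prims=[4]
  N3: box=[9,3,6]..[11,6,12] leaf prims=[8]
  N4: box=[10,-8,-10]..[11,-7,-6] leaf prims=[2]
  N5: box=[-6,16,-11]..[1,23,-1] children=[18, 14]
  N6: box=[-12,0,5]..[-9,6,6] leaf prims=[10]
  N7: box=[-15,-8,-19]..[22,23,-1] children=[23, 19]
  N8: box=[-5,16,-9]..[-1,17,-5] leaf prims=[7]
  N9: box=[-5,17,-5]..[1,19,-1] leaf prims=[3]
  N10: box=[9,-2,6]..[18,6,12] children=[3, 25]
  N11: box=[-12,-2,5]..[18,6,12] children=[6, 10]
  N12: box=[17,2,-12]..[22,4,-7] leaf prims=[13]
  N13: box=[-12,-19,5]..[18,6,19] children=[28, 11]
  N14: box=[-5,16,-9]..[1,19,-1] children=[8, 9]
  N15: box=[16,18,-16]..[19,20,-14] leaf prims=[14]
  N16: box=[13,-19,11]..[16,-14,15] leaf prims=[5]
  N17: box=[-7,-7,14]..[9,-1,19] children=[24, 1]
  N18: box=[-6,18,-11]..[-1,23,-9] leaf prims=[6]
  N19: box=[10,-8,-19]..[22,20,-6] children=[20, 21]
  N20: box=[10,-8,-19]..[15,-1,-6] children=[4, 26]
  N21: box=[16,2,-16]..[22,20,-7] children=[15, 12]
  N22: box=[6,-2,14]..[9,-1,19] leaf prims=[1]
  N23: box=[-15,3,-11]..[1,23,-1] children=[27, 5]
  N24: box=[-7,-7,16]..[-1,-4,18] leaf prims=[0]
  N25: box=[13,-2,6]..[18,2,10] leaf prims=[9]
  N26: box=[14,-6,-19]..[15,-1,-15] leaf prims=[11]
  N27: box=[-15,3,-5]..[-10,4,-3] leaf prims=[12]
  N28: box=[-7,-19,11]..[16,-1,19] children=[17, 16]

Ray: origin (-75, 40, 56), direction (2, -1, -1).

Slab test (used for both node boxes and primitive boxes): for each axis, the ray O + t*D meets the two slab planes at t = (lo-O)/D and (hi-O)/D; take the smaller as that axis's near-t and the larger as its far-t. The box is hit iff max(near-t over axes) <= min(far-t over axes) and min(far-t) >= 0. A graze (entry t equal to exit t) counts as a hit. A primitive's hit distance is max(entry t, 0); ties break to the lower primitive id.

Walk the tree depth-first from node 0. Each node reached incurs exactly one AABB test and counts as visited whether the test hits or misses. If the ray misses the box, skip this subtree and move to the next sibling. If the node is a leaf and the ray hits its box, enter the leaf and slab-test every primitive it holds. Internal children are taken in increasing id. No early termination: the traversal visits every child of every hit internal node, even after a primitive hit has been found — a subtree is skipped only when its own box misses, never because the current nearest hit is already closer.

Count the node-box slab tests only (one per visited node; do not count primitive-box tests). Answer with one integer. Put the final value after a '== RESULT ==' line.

Trace the traversal:
N0 x:[30,97/2] y:[17,59] z:[37,75] -> hit [37,97/2], descend [7, 13]
  N7 x:[30,97/2] y:[17,48] z:[57,75] -> miss, prune
  N13 x:[63/2,93/2] y:[34,59] z:[37,51] -> hit [37,93/2], descend [11, 28]
    N11 x:[63/2,93/2] y:[34,42] z:[44,51] -> miss, prune
    N28 x:[34,91/2] y:[41,59] z:[37,45] -> hit [41,45], descend [16, 17]
      N16 x:[44,91/2] y:[54,59] z:[41,45] -> miss, prune
      N17 x:[34,42] y:[41,47] z:[37,42] -> hit [41,42], descend [1, 24]
        N1 x:[40,42] y:[41,47] z:[37,42] -> hit [41,42], descend [2, 22]
          N2 x:[40,83/2] y:[46,47] z:[37,38] -> miss, prune
          N22 x:[81/2,42] y:[41,42] z:[37,42] -> hit [41,42] leaf, test {P1@t=41}
        N24 x:[34,37] y:[44,47] z:[38,40] -> miss, prune

11 AABB tests over nodes [0, 7, 13, 11, 28, 16, 17, 1, 2, 22, 24]; 1 leaf entered; closest P1.

== RESULT ==
11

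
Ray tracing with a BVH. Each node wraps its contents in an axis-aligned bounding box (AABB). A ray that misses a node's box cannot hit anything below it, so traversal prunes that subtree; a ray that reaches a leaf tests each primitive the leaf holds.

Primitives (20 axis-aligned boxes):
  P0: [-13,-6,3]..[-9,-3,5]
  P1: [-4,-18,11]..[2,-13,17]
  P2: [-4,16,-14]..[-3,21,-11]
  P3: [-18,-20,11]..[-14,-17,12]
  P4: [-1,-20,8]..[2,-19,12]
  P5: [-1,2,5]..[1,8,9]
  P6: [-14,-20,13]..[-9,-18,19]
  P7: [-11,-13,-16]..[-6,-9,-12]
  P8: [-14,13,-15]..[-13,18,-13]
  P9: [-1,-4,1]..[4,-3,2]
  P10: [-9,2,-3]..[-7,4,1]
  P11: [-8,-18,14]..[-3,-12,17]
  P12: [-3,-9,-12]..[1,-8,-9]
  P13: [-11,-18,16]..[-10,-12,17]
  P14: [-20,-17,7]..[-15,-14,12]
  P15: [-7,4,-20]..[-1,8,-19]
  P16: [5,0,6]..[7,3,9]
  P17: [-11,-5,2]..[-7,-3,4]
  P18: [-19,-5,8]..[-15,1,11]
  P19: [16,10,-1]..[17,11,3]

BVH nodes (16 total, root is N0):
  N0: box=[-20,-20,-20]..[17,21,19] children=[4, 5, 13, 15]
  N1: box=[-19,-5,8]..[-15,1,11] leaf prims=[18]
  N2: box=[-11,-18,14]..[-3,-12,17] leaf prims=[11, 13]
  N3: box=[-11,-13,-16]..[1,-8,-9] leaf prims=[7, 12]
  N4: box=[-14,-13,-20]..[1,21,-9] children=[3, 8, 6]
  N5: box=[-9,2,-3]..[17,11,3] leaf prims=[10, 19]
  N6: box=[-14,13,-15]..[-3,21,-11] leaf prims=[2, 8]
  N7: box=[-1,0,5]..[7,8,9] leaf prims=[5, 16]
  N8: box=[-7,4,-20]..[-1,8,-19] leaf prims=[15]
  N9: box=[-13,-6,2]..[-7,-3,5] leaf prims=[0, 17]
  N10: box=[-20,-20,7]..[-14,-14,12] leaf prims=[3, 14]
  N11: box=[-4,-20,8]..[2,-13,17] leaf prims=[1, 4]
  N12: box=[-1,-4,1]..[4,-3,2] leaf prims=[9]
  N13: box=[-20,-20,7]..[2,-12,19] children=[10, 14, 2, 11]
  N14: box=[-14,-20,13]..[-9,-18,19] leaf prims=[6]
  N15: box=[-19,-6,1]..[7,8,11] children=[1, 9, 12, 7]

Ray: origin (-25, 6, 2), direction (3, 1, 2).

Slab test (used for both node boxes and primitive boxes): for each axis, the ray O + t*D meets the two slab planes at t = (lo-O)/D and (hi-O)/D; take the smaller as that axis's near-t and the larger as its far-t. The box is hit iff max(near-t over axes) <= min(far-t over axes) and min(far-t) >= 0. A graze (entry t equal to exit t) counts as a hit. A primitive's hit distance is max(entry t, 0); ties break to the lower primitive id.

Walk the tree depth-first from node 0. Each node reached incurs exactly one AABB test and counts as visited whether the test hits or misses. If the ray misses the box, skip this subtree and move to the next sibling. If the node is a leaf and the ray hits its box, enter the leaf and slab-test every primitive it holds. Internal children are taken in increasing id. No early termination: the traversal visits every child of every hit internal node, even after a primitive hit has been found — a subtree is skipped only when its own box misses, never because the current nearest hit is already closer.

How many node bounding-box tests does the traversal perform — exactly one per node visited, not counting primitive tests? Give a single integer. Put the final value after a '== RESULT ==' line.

Trace the traversal:
N0 x:[5/3,14] y:[-26,15] z:[-11,17/2] -> hit [5/3,17/2], descend [4, 5, 13, 15]
  N4 x:[11/3,26/3] y:[-19,15] z:[-11,-11/2] -> miss, prune
  N5 x:[16/3,14] y:[-4,5] z:[-5/2,1/2] -> miss, prune
  N13 x:[5/3,9] y:[-26,-18] z:[5/2,17/2] -> miss, prune
  N15 x:[2,32/3] y:[-12,2] z:[-1/2,9/2] -> hit [2,2], descend [1, 7, 9, 12]
    N1 x:[2,10/3] y:[-11,-5] z:[3,9/2] -> miss, prune
    N7 x:[8,32/3] y:[-6,2] z:[3/2,7/2] -> miss, prune
    N9 x:[4,6] y:[-12,-9] z:[0,3/2] -> miss, prune
    N12 x:[8,29/3] y:[-10,-9] z:[-1/2,0] -> miss, prune

Summary -> nodes [0, 4, 5, 13, 15, 1, 7, 9, 12]; box-tests=9; leaf-entries=0; first=miss

== RESULT ==
9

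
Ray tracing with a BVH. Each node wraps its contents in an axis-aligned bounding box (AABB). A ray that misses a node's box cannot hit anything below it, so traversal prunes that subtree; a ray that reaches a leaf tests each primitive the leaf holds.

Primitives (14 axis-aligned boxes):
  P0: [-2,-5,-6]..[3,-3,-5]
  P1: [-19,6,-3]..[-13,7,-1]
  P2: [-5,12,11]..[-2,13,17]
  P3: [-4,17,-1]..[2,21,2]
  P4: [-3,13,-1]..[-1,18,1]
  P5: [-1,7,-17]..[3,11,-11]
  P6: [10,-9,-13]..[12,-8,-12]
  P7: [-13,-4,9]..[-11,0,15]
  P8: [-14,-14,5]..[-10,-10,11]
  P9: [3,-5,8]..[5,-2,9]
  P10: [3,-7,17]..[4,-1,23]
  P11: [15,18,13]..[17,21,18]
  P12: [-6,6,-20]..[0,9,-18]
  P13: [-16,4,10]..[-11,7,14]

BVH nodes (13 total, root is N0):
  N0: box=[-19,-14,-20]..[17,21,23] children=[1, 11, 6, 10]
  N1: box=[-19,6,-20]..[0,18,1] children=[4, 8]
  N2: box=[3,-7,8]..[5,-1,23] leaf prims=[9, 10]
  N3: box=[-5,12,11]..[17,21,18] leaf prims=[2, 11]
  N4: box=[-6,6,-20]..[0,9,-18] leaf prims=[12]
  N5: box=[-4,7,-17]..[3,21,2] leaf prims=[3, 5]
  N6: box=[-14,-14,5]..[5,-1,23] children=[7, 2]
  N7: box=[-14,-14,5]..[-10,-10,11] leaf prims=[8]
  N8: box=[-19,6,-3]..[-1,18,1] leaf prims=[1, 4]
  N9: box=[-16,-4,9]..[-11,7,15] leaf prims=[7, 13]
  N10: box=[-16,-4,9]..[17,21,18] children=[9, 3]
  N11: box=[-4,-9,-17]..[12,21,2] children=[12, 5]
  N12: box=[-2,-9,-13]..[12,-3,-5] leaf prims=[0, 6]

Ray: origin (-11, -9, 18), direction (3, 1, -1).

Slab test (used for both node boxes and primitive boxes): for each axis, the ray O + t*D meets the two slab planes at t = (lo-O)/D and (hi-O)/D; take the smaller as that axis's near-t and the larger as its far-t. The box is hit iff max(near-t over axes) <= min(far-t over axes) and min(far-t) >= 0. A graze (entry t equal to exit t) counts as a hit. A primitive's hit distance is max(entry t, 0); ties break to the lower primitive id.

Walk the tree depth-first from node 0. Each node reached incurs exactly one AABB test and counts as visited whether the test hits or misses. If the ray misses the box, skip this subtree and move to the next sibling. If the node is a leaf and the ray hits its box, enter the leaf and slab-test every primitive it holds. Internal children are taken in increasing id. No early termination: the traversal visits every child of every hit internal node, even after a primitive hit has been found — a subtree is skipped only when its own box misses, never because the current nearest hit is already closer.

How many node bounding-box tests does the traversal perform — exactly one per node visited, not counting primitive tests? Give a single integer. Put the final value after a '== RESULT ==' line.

Traverse from the root:
N0 x:[-8/3,28/3] y:[-5,30] z:[-5,38] -> hit [-8/3,28/3], descend [1, 6, 10, 11]
  N1 x:[-8/3,11/3] y:[15,27] z:[17,38] -> miss, prune
  N6 x:[-1,16/3] y:[-5,8] z:[-5,13] -> hit [-1,16/3], descend [2, 7]
    N2 x:[14/3,16/3] y:[2,8] z:[-5,10] -> hit [14/3,16/3] leaf, test {P9(miss), P10(miss)}
    N7 x:[-1,1/3] y:[-5,-1] z:[7,13] -> miss, prune
  N10 x:[-5/3,28/3] y:[5,30] z:[0,9] -> hit [5,9], descend [3, 9]
    N3 x:[2,28/3] y:[21,30] z:[0,7] -> miss, prune
    N9 x:[-5/3,0] y:[5,16] z:[3,9] -> miss, prune
  N11 x:[7/3,23/3] y:[0,30] z:[16,35] -> miss, prune

9 AABB tests over nodes [0, 1, 6, 2, 7, 10, 3, 9, 11]; 1 leaf entered; closest miss.

== RESULT ==
9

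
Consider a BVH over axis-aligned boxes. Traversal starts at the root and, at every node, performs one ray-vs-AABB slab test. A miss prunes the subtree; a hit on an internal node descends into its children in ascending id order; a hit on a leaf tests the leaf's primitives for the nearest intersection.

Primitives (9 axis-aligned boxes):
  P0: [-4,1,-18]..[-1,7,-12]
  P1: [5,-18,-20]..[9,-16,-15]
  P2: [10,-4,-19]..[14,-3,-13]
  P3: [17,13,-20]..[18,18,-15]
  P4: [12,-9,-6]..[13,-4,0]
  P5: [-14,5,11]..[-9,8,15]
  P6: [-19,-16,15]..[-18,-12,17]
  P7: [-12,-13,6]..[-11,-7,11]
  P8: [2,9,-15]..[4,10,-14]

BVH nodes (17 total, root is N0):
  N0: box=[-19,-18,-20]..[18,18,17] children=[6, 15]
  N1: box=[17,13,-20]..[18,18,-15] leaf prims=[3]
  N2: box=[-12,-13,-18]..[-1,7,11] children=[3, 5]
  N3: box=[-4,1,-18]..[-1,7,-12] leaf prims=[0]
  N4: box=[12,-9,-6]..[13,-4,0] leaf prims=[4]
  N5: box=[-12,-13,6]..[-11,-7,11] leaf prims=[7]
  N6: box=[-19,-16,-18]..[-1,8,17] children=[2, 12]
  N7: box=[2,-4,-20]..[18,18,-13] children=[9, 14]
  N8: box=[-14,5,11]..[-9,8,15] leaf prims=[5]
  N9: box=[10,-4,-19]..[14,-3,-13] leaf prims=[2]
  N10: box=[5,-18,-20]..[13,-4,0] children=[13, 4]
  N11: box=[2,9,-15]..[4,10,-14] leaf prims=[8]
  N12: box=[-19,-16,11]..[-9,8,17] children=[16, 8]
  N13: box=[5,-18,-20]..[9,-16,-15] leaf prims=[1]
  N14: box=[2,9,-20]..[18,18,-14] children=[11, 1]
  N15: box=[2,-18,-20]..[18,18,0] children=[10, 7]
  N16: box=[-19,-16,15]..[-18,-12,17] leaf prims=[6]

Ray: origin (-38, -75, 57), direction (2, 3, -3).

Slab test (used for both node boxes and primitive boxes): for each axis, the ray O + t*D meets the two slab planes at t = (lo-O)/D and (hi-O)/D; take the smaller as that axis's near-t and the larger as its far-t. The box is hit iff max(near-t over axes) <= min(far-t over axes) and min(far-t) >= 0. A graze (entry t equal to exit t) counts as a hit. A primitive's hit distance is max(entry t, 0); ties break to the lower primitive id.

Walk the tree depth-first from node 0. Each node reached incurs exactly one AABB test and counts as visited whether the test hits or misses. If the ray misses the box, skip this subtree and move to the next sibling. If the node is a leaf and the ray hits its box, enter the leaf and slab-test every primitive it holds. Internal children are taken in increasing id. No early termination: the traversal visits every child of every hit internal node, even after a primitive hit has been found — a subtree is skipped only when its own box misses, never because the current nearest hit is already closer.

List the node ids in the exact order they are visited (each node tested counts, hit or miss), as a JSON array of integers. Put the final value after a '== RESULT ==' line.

Trace the traversal:
N0 x:[19/2,28] y:[19,31] z:[40/3,77/3] -> hit [19,77/3], descend [6, 15]
  N6 x:[19/2,37/2] y:[59/3,83/3] z:[40/3,25] -> miss, prune
  N15 x:[20,28] y:[19,31] z:[19,77/3] -> hit [20,77/3], descend [7, 10]
    N7 x:[20,28] y:[71/3,31] z:[70/3,77/3] -> hit [71/3,77/3], descend [9, 14]
      N9 x:[24,26] y:[71/3,24] z:[70/3,76/3] -> hit [24,24] leaf, test {P2@t=24}
      N14 x:[20,28] y:[28,31] z:[71/3,77/3] -> miss, prune
    N10 x:[43/2,51/2] y:[19,71/3] z:[19,77/3] -> hit [43/2,71/3], descend [4, 13]
      N4 x:[25,51/2] y:[22,71/3] z:[19,21] -> miss, prune
      N13 x:[43/2,47/2] y:[19,59/3] z:[24,77/3] -> miss, prune

9 AABB tests over nodes [0, 6, 15, 7, 9, 14, 10, 4, 13]; 1 leaf entered; closest P2.

== RESULT ==
[0, 6, 15, 7, 9, 14, 10, 4, 13]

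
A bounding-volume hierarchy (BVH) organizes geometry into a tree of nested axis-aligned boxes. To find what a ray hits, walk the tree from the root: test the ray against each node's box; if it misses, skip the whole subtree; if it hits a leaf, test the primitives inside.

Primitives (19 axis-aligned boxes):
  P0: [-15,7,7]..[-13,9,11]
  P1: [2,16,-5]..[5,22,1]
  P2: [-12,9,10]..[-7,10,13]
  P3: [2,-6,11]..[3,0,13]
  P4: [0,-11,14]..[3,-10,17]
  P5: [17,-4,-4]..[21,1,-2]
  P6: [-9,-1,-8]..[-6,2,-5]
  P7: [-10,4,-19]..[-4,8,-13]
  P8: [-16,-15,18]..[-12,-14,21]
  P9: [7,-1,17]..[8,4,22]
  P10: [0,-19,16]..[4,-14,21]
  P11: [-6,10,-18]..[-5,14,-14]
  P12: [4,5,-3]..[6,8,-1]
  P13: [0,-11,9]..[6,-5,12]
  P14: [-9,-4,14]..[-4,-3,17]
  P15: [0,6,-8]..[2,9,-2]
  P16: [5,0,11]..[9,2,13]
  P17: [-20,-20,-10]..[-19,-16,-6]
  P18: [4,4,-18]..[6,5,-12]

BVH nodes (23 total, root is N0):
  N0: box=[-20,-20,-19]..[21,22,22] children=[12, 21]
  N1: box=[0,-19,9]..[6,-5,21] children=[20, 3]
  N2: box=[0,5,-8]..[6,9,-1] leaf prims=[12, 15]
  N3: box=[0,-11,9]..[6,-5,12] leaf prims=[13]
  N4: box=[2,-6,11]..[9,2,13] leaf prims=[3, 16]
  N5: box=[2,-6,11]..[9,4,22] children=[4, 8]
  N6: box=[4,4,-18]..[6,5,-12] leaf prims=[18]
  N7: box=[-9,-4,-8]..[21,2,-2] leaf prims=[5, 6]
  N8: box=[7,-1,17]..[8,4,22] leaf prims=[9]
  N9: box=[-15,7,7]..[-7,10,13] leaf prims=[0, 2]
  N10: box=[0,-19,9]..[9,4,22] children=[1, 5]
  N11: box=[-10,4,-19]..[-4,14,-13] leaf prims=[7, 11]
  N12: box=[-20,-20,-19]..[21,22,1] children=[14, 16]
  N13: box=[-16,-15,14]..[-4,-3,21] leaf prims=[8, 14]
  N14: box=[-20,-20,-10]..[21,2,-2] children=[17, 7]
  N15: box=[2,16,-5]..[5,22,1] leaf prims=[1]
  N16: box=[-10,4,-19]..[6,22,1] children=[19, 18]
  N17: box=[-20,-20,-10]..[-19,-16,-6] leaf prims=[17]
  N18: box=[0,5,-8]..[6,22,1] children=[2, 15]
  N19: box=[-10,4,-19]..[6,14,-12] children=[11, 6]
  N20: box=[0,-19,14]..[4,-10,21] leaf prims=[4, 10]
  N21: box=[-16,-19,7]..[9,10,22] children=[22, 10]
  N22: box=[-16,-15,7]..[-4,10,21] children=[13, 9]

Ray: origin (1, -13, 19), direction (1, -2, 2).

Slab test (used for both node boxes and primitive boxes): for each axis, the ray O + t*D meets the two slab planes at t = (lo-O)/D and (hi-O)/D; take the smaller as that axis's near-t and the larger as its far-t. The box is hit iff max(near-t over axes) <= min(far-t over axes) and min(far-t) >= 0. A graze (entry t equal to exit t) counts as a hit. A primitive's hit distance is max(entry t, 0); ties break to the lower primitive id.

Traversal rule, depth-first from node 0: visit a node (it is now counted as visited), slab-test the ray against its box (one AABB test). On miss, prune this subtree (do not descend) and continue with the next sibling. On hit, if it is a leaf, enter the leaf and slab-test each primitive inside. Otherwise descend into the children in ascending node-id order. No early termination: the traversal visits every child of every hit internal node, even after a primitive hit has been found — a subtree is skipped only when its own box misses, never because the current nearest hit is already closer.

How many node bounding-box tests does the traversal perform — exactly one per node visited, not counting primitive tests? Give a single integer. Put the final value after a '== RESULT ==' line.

Trace the traversal:
N0 x:[-21,20] y:[-35/2,7/2] z:[-19,3/2] -> hit [-35/2,3/2], descend [12, 21]
  N12 x:[-21,20] y:[-35/2,7/2] z:[-19,-9] -> miss, prune
  N21 x:[-17,8] y:[-23/2,3] z:[-6,3/2] -> hit [-6,3/2], descend [10, 22]
    N10 x:[-1,8] y:[-17/2,3] z:[-5,3/2] -> hit [-1,3/2], descend [1, 5]
      N1 x:[-1,5] y:[-4,3] z:[-5,1] -> hit [-1,1], descend [3, 20]
        N3 x:[-1,5] y:[-4,-1] z:[-5,-7/2] -> miss, prune
        N20 x:[-1,3] y:[-3/2,3] z:[-5/2,1] -> hit [-1,1] leaf, test {P4(miss), P10@t=1/2}
      N5 x:[1,8] y:[-17/2,-7/2] z:[-4,3/2] -> miss, prune
    N22 x:[-17,-5] y:[-23/2,1] z:[-6,1] -> miss, prune

order=[0, 12, 21, 10, 1, 3, 20, 5, 22]  |boxes|=9  |leaves|=1  hit=P10

== RESULT ==
9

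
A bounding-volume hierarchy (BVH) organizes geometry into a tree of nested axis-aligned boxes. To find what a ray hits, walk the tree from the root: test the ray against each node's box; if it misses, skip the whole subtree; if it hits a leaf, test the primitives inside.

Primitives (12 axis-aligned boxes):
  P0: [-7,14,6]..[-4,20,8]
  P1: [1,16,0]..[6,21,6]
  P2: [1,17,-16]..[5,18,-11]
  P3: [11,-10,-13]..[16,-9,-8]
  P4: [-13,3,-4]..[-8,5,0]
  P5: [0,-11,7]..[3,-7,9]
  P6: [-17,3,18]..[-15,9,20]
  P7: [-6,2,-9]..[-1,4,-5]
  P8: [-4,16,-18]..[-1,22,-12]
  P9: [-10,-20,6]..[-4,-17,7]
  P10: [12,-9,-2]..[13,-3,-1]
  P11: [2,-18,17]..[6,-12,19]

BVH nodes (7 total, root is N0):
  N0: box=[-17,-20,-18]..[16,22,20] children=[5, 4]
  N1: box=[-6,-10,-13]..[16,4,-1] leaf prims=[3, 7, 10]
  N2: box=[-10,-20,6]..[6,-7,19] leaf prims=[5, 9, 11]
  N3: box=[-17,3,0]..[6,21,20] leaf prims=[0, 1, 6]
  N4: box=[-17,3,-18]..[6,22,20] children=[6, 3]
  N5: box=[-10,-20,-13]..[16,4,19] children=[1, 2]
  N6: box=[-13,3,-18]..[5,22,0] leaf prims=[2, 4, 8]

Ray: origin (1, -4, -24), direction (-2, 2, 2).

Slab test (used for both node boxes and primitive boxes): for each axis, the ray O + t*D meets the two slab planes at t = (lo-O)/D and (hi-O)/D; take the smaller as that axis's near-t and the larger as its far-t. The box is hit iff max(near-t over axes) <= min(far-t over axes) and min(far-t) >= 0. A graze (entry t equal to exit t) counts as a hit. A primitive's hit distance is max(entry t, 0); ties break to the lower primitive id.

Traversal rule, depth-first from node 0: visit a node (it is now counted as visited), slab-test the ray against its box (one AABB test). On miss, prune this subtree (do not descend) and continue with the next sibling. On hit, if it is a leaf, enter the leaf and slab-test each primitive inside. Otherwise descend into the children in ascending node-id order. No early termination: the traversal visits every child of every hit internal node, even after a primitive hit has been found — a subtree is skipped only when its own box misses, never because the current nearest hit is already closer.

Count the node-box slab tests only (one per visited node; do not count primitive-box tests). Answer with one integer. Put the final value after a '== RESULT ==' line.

Traverse from the root:
N0 x:[-15/2,9] y:[-8,13] z:[3,22] -> hit [3,9], descend [4, 5]
  N4 x:[-5/2,9] y:[7/2,13] z:[3,22] -> hit [7/2,9], descend [3, 6]
    N3 x:[-5/2,9] y:[7/2,25/2] z:[12,22] -> miss, prune
    N6 x:[-2,7] y:[7/2,13] z:[3,12] -> hit [7/2,7] leaf, test {P2(miss), P4(miss), P8(miss)}
  N5 x:[-15/2,11/2] y:[-8,4] z:[11/2,43/2] -> miss, prune

Visited [0, 4, 3, 6, 5]. Tests: 5 box, 1 leaf. Nearest: miss.

== RESULT ==
5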